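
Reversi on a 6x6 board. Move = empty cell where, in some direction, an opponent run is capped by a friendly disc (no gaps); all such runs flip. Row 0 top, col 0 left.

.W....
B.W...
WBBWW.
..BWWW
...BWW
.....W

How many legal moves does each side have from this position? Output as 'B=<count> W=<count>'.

Answer: B=6 W=8

Derivation:
-- B to move --
(0,0): no bracket -> illegal
(0,2): flips 1 -> legal
(0,3): flips 1 -> legal
(1,1): no bracket -> illegal
(1,3): flips 2 -> legal
(1,4): flips 1 -> legal
(1,5): no bracket -> illegal
(2,5): flips 3 -> legal
(3,0): flips 1 -> legal
(3,1): no bracket -> illegal
(4,2): no bracket -> illegal
(5,3): no bracket -> illegal
(5,4): no bracket -> illegal
B mobility = 6
-- W to move --
(0,0): flips 1 -> legal
(1,1): flips 1 -> legal
(1,3): no bracket -> illegal
(3,0): flips 1 -> legal
(3,1): flips 1 -> legal
(4,1): flips 1 -> legal
(4,2): flips 3 -> legal
(5,2): flips 1 -> legal
(5,3): flips 1 -> legal
(5,4): no bracket -> illegal
W mobility = 8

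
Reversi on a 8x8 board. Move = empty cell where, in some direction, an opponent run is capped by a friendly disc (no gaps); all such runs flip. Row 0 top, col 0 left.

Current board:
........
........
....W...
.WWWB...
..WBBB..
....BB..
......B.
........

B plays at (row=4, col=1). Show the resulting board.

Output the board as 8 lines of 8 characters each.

Place B at (4,1); scan 8 dirs for brackets.
Dir NW: first cell '.' (not opp) -> no flip
Dir N: opp run (3,1), next='.' -> no flip
Dir NE: opp run (3,2), next='.' -> no flip
Dir W: first cell '.' (not opp) -> no flip
Dir E: opp run (4,2) capped by B -> flip
Dir SW: first cell '.' (not opp) -> no flip
Dir S: first cell '.' (not opp) -> no flip
Dir SE: first cell '.' (not opp) -> no flip
All flips: (4,2)

Answer: ........
........
....W...
.WWWB...
.BBBBB..
....BB..
......B.
........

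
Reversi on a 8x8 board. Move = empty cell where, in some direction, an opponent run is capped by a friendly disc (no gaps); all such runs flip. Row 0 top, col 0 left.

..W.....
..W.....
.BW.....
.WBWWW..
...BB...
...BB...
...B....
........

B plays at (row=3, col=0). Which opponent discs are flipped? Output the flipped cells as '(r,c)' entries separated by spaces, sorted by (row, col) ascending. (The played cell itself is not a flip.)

Dir NW: edge -> no flip
Dir N: first cell '.' (not opp) -> no flip
Dir NE: first cell 'B' (not opp) -> no flip
Dir W: edge -> no flip
Dir E: opp run (3,1) capped by B -> flip
Dir SW: edge -> no flip
Dir S: first cell '.' (not opp) -> no flip
Dir SE: first cell '.' (not opp) -> no flip

Answer: (3,1)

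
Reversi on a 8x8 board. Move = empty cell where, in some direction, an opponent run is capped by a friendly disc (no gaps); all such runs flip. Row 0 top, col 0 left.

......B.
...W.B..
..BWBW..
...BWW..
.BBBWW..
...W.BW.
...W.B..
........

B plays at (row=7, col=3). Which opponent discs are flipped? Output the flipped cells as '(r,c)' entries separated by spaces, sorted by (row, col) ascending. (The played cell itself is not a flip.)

Answer: (5,3) (6,3)

Derivation:
Dir NW: first cell '.' (not opp) -> no flip
Dir N: opp run (6,3) (5,3) capped by B -> flip
Dir NE: first cell '.' (not opp) -> no flip
Dir W: first cell '.' (not opp) -> no flip
Dir E: first cell '.' (not opp) -> no flip
Dir SW: edge -> no flip
Dir S: edge -> no flip
Dir SE: edge -> no flip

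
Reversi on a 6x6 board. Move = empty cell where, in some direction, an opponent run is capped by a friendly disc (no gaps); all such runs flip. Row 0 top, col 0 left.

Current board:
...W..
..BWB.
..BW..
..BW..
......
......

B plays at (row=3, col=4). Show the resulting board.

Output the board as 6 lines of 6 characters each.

Answer: ...W..
..BWB.
..BB..
..BBB.
......
......

Derivation:
Place B at (3,4); scan 8 dirs for brackets.
Dir NW: opp run (2,3) capped by B -> flip
Dir N: first cell '.' (not opp) -> no flip
Dir NE: first cell '.' (not opp) -> no flip
Dir W: opp run (3,3) capped by B -> flip
Dir E: first cell '.' (not opp) -> no flip
Dir SW: first cell '.' (not opp) -> no flip
Dir S: first cell '.' (not opp) -> no flip
Dir SE: first cell '.' (not opp) -> no flip
All flips: (2,3) (3,3)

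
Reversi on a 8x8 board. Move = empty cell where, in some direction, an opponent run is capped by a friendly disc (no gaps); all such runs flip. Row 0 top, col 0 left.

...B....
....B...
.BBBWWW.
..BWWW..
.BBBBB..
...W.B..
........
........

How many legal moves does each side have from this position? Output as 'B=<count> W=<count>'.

Answer: B=8 W=12

Derivation:
-- B to move --
(1,3): no bracket -> illegal
(1,5): flips 4 -> legal
(1,6): flips 2 -> legal
(1,7): flips 2 -> legal
(2,7): flips 3 -> legal
(3,6): flips 4 -> legal
(3,7): no bracket -> illegal
(4,6): no bracket -> illegal
(5,2): no bracket -> illegal
(5,4): no bracket -> illegal
(6,2): flips 1 -> legal
(6,3): flips 1 -> legal
(6,4): flips 1 -> legal
B mobility = 8
-- W to move --
(0,2): no bracket -> illegal
(0,4): flips 1 -> legal
(0,5): no bracket -> illegal
(1,0): no bracket -> illegal
(1,1): flips 1 -> legal
(1,2): flips 1 -> legal
(1,3): flips 1 -> legal
(1,5): no bracket -> illegal
(2,0): flips 3 -> legal
(3,0): no bracket -> illegal
(3,1): flips 2 -> legal
(3,6): no bracket -> illegal
(4,0): no bracket -> illegal
(4,6): no bracket -> illegal
(5,0): no bracket -> illegal
(5,1): flips 1 -> legal
(5,2): flips 1 -> legal
(5,4): flips 1 -> legal
(5,6): flips 1 -> legal
(6,4): no bracket -> illegal
(6,5): flips 2 -> legal
(6,6): flips 2 -> legal
W mobility = 12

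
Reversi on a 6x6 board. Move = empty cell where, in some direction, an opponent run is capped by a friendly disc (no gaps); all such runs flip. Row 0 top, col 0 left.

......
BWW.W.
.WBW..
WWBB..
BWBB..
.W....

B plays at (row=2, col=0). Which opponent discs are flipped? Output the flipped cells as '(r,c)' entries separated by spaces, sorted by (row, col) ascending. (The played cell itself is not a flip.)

Dir NW: edge -> no flip
Dir N: first cell 'B' (not opp) -> no flip
Dir NE: opp run (1,1), next='.' -> no flip
Dir W: edge -> no flip
Dir E: opp run (2,1) capped by B -> flip
Dir SW: edge -> no flip
Dir S: opp run (3,0) capped by B -> flip
Dir SE: opp run (3,1) capped by B -> flip

Answer: (2,1) (3,0) (3,1)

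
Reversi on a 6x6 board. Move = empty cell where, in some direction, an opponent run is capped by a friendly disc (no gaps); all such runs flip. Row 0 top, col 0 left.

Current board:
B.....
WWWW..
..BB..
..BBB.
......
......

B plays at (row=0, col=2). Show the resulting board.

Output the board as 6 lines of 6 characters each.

Answer: B.B...
WWBW..
..BB..
..BBB.
......
......

Derivation:
Place B at (0,2); scan 8 dirs for brackets.
Dir NW: edge -> no flip
Dir N: edge -> no flip
Dir NE: edge -> no flip
Dir W: first cell '.' (not opp) -> no flip
Dir E: first cell '.' (not opp) -> no flip
Dir SW: opp run (1,1), next='.' -> no flip
Dir S: opp run (1,2) capped by B -> flip
Dir SE: opp run (1,3), next='.' -> no flip
All flips: (1,2)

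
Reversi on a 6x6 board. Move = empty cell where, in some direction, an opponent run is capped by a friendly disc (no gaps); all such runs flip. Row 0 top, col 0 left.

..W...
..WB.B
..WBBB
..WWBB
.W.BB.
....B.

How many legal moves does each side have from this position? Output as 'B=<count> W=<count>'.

-- B to move --
(0,1): flips 1 -> legal
(0,3): no bracket -> illegal
(1,1): flips 3 -> legal
(2,1): flips 2 -> legal
(3,0): no bracket -> illegal
(3,1): flips 3 -> legal
(4,0): no bracket -> illegal
(4,2): flips 1 -> legal
(5,0): flips 2 -> legal
(5,1): no bracket -> illegal
(5,2): no bracket -> illegal
B mobility = 6
-- W to move --
(0,3): flips 2 -> legal
(0,4): flips 1 -> legal
(0,5): no bracket -> illegal
(1,4): flips 2 -> legal
(4,2): no bracket -> illegal
(4,5): flips 2 -> legal
(5,2): no bracket -> illegal
(5,3): flips 1 -> legal
(5,5): flips 1 -> legal
W mobility = 6

Answer: B=6 W=6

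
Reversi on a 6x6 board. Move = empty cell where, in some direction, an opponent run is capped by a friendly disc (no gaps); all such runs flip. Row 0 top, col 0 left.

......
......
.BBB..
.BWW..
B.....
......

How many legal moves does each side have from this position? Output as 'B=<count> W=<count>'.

-- B to move --
(2,4): no bracket -> illegal
(3,4): flips 2 -> legal
(4,1): flips 1 -> legal
(4,2): flips 1 -> legal
(4,3): flips 2 -> legal
(4,4): flips 1 -> legal
B mobility = 5
-- W to move --
(1,0): flips 1 -> legal
(1,1): flips 1 -> legal
(1,2): flips 1 -> legal
(1,3): flips 1 -> legal
(1,4): flips 1 -> legal
(2,0): no bracket -> illegal
(2,4): no bracket -> illegal
(3,0): flips 1 -> legal
(3,4): no bracket -> illegal
(4,1): no bracket -> illegal
(4,2): no bracket -> illegal
(5,0): no bracket -> illegal
(5,1): no bracket -> illegal
W mobility = 6

Answer: B=5 W=6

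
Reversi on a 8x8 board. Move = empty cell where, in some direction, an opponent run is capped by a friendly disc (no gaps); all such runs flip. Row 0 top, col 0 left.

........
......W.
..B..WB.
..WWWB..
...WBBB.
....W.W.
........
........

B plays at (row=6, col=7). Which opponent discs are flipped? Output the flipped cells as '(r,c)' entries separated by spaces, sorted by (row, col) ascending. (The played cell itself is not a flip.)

Answer: (5,6)

Derivation:
Dir NW: opp run (5,6) capped by B -> flip
Dir N: first cell '.' (not opp) -> no flip
Dir NE: edge -> no flip
Dir W: first cell '.' (not opp) -> no flip
Dir E: edge -> no flip
Dir SW: first cell '.' (not opp) -> no flip
Dir S: first cell '.' (not opp) -> no flip
Dir SE: edge -> no flip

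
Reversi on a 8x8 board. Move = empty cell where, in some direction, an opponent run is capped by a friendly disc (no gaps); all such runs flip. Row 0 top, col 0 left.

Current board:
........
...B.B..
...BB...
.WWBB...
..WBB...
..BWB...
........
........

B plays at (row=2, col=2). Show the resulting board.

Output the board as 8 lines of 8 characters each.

Place B at (2,2); scan 8 dirs for brackets.
Dir NW: first cell '.' (not opp) -> no flip
Dir N: first cell '.' (not opp) -> no flip
Dir NE: first cell 'B' (not opp) -> no flip
Dir W: first cell '.' (not opp) -> no flip
Dir E: first cell 'B' (not opp) -> no flip
Dir SW: opp run (3,1), next='.' -> no flip
Dir S: opp run (3,2) (4,2) capped by B -> flip
Dir SE: first cell 'B' (not opp) -> no flip
All flips: (3,2) (4,2)

Answer: ........
...B.B..
..BBB...
.WBBB...
..BBB...
..BWB...
........
........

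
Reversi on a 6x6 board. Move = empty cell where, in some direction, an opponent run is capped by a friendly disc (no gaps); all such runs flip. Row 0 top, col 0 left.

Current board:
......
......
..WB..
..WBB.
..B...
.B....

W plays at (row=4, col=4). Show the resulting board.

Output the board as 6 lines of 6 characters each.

Place W at (4,4); scan 8 dirs for brackets.
Dir NW: opp run (3,3) capped by W -> flip
Dir N: opp run (3,4), next='.' -> no flip
Dir NE: first cell '.' (not opp) -> no flip
Dir W: first cell '.' (not opp) -> no flip
Dir E: first cell '.' (not opp) -> no flip
Dir SW: first cell '.' (not opp) -> no flip
Dir S: first cell '.' (not opp) -> no flip
Dir SE: first cell '.' (not opp) -> no flip
All flips: (3,3)

Answer: ......
......
..WB..
..WWB.
..B.W.
.B....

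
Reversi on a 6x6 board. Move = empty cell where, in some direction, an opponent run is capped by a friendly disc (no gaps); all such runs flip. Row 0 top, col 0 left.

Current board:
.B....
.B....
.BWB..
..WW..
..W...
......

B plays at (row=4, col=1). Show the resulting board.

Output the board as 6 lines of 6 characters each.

Place B at (4,1); scan 8 dirs for brackets.
Dir NW: first cell '.' (not opp) -> no flip
Dir N: first cell '.' (not opp) -> no flip
Dir NE: opp run (3,2) capped by B -> flip
Dir W: first cell '.' (not opp) -> no flip
Dir E: opp run (4,2), next='.' -> no flip
Dir SW: first cell '.' (not opp) -> no flip
Dir S: first cell '.' (not opp) -> no flip
Dir SE: first cell '.' (not opp) -> no flip
All flips: (3,2)

Answer: .B....
.B....
.BWB..
..BW..
.BW...
......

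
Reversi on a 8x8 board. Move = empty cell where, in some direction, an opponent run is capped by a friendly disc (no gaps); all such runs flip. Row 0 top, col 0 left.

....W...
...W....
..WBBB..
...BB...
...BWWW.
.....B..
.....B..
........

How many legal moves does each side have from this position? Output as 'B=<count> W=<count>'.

Answer: B=9 W=9

Derivation:
-- B to move --
(0,2): flips 1 -> legal
(0,3): flips 1 -> legal
(0,5): no bracket -> illegal
(1,1): flips 1 -> legal
(1,2): no bracket -> illegal
(1,4): no bracket -> illegal
(1,5): no bracket -> illegal
(2,1): flips 1 -> legal
(3,1): no bracket -> illegal
(3,2): no bracket -> illegal
(3,5): flips 1 -> legal
(3,6): no bracket -> illegal
(3,7): flips 1 -> legal
(4,7): flips 3 -> legal
(5,3): no bracket -> illegal
(5,4): flips 1 -> legal
(5,6): flips 1 -> legal
(5,7): no bracket -> illegal
B mobility = 9
-- W to move --
(1,2): flips 2 -> legal
(1,4): flips 2 -> legal
(1,5): no bracket -> illegal
(1,6): no bracket -> illegal
(2,6): flips 3 -> legal
(3,2): no bracket -> illegal
(3,5): flips 1 -> legal
(3,6): no bracket -> illegal
(4,2): flips 1 -> legal
(5,2): no bracket -> illegal
(5,3): flips 3 -> legal
(5,4): no bracket -> illegal
(5,6): no bracket -> illegal
(6,4): flips 1 -> legal
(6,6): flips 1 -> legal
(7,4): no bracket -> illegal
(7,5): flips 2 -> legal
(7,6): no bracket -> illegal
W mobility = 9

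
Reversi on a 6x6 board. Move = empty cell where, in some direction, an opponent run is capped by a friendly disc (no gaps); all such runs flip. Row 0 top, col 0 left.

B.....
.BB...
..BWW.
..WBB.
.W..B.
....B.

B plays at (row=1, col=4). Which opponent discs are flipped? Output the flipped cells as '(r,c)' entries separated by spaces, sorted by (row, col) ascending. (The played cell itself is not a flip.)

Answer: (2,4)

Derivation:
Dir NW: first cell '.' (not opp) -> no flip
Dir N: first cell '.' (not opp) -> no flip
Dir NE: first cell '.' (not opp) -> no flip
Dir W: first cell '.' (not opp) -> no flip
Dir E: first cell '.' (not opp) -> no flip
Dir SW: opp run (2,3) (3,2) (4,1), next='.' -> no flip
Dir S: opp run (2,4) capped by B -> flip
Dir SE: first cell '.' (not opp) -> no flip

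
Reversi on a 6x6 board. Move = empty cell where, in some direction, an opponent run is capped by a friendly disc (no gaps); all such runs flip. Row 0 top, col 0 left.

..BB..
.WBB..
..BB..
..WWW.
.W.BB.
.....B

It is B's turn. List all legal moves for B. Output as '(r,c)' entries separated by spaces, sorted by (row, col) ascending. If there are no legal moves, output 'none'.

(0,0): flips 1 -> legal
(0,1): no bracket -> illegal
(1,0): flips 1 -> legal
(2,0): flips 1 -> legal
(2,1): flips 1 -> legal
(2,4): flips 1 -> legal
(2,5): flips 1 -> legal
(3,0): no bracket -> illegal
(3,1): no bracket -> illegal
(3,5): no bracket -> illegal
(4,0): no bracket -> illegal
(4,2): flips 1 -> legal
(4,5): flips 1 -> legal
(5,0): flips 2 -> legal
(5,1): no bracket -> illegal
(5,2): no bracket -> illegal

Answer: (0,0) (1,0) (2,0) (2,1) (2,4) (2,5) (4,2) (4,5) (5,0)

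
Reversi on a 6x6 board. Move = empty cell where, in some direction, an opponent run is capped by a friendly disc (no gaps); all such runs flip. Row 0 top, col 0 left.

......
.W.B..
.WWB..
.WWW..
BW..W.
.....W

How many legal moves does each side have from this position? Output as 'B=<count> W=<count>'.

-- B to move --
(0,0): no bracket -> illegal
(0,1): no bracket -> illegal
(0,2): no bracket -> illegal
(1,0): no bracket -> illegal
(1,2): no bracket -> illegal
(2,0): flips 2 -> legal
(2,4): no bracket -> illegal
(3,0): no bracket -> illegal
(3,4): no bracket -> illegal
(3,5): no bracket -> illegal
(4,2): flips 1 -> legal
(4,3): flips 1 -> legal
(4,5): no bracket -> illegal
(5,0): flips 2 -> legal
(5,1): no bracket -> illegal
(5,2): no bracket -> illegal
(5,3): no bracket -> illegal
(5,4): no bracket -> illegal
B mobility = 4
-- W to move --
(0,2): no bracket -> illegal
(0,3): flips 2 -> legal
(0,4): flips 1 -> legal
(1,2): no bracket -> illegal
(1,4): flips 1 -> legal
(2,4): flips 1 -> legal
(3,0): no bracket -> illegal
(3,4): no bracket -> illegal
(5,0): no bracket -> illegal
(5,1): no bracket -> illegal
W mobility = 4

Answer: B=4 W=4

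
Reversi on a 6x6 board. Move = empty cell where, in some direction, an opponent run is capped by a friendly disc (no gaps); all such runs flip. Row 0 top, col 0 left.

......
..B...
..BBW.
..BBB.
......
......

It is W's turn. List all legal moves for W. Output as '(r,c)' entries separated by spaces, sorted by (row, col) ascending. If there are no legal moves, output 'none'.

Answer: (2,1) (4,2) (4,4)

Derivation:
(0,1): no bracket -> illegal
(0,2): no bracket -> illegal
(0,3): no bracket -> illegal
(1,1): no bracket -> illegal
(1,3): no bracket -> illegal
(1,4): no bracket -> illegal
(2,1): flips 2 -> legal
(2,5): no bracket -> illegal
(3,1): no bracket -> illegal
(3,5): no bracket -> illegal
(4,1): no bracket -> illegal
(4,2): flips 1 -> legal
(4,3): no bracket -> illegal
(4,4): flips 1 -> legal
(4,5): no bracket -> illegal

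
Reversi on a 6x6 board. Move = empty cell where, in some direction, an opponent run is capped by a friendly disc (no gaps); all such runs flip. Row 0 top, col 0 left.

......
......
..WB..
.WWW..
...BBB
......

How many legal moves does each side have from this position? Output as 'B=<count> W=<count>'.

-- B to move --
(1,1): flips 2 -> legal
(1,2): no bracket -> illegal
(1,3): no bracket -> illegal
(2,0): no bracket -> illegal
(2,1): flips 2 -> legal
(2,4): no bracket -> illegal
(3,0): no bracket -> illegal
(3,4): no bracket -> illegal
(4,0): no bracket -> illegal
(4,1): flips 1 -> legal
(4,2): no bracket -> illegal
B mobility = 3
-- W to move --
(1,2): no bracket -> illegal
(1,3): flips 1 -> legal
(1,4): flips 1 -> legal
(2,4): flips 1 -> legal
(3,4): no bracket -> illegal
(3,5): no bracket -> illegal
(4,2): no bracket -> illegal
(5,2): no bracket -> illegal
(5,3): flips 1 -> legal
(5,4): flips 1 -> legal
(5,5): flips 1 -> legal
W mobility = 6

Answer: B=3 W=6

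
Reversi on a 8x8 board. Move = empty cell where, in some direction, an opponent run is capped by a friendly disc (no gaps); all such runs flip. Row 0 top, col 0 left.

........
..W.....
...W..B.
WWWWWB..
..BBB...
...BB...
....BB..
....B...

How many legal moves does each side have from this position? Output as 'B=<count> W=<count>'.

Answer: B=6 W=7

Derivation:
-- B to move --
(0,1): no bracket -> illegal
(0,2): no bracket -> illegal
(0,3): no bracket -> illegal
(1,1): no bracket -> illegal
(1,3): flips 2 -> legal
(1,4): no bracket -> illegal
(2,0): flips 1 -> legal
(2,1): flips 1 -> legal
(2,2): flips 2 -> legal
(2,4): flips 2 -> legal
(2,5): flips 1 -> legal
(4,0): no bracket -> illegal
(4,1): no bracket -> illegal
(4,5): no bracket -> illegal
B mobility = 6
-- W to move --
(1,5): no bracket -> illegal
(1,6): no bracket -> illegal
(1,7): no bracket -> illegal
(2,4): no bracket -> illegal
(2,5): no bracket -> illegal
(2,7): no bracket -> illegal
(3,6): flips 1 -> legal
(3,7): no bracket -> illegal
(4,1): no bracket -> illegal
(4,5): no bracket -> illegal
(4,6): no bracket -> illegal
(5,1): flips 1 -> legal
(5,2): flips 2 -> legal
(5,5): flips 1 -> legal
(5,6): no bracket -> illegal
(6,2): no bracket -> illegal
(6,3): flips 2 -> legal
(6,6): no bracket -> illegal
(7,3): no bracket -> illegal
(7,5): flips 3 -> legal
(7,6): flips 3 -> legal
W mobility = 7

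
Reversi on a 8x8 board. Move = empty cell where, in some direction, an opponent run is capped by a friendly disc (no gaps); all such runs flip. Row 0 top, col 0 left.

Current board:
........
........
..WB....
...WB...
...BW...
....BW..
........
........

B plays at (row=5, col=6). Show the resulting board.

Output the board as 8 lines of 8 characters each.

Answer: ........
........
..WB....
...WB...
...BW...
....BBB.
........
........

Derivation:
Place B at (5,6); scan 8 dirs for brackets.
Dir NW: first cell '.' (not opp) -> no flip
Dir N: first cell '.' (not opp) -> no flip
Dir NE: first cell '.' (not opp) -> no flip
Dir W: opp run (5,5) capped by B -> flip
Dir E: first cell '.' (not opp) -> no flip
Dir SW: first cell '.' (not opp) -> no flip
Dir S: first cell '.' (not opp) -> no flip
Dir SE: first cell '.' (not opp) -> no flip
All flips: (5,5)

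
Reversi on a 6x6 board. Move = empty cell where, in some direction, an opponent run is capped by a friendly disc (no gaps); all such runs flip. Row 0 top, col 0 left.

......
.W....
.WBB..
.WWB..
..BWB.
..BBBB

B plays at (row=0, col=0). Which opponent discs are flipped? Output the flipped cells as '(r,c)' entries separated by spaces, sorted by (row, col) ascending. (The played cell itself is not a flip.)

Answer: (1,1)

Derivation:
Dir NW: edge -> no flip
Dir N: edge -> no flip
Dir NE: edge -> no flip
Dir W: edge -> no flip
Dir E: first cell '.' (not opp) -> no flip
Dir SW: edge -> no flip
Dir S: first cell '.' (not opp) -> no flip
Dir SE: opp run (1,1) capped by B -> flip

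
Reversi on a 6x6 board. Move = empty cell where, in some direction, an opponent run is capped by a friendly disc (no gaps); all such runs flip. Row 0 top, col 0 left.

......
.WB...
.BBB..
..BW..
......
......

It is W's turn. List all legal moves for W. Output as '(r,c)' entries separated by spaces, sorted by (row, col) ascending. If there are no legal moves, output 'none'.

(0,1): no bracket -> illegal
(0,2): no bracket -> illegal
(0,3): no bracket -> illegal
(1,0): no bracket -> illegal
(1,3): flips 2 -> legal
(1,4): no bracket -> illegal
(2,0): no bracket -> illegal
(2,4): no bracket -> illegal
(3,0): no bracket -> illegal
(3,1): flips 2 -> legal
(3,4): no bracket -> illegal
(4,1): no bracket -> illegal
(4,2): no bracket -> illegal
(4,3): no bracket -> illegal

Answer: (1,3) (3,1)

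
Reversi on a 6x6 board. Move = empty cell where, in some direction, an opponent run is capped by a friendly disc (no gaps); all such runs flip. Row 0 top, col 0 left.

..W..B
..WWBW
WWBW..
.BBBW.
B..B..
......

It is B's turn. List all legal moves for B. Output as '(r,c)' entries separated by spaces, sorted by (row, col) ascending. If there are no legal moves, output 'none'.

Answer: (0,3) (0,4) (1,0) (1,1) (2,4) (2,5) (3,5)

Derivation:
(0,1): no bracket -> illegal
(0,3): flips 2 -> legal
(0,4): flips 1 -> legal
(1,0): flips 1 -> legal
(1,1): flips 3 -> legal
(2,4): flips 1 -> legal
(2,5): flips 2 -> legal
(3,0): no bracket -> illegal
(3,5): flips 1 -> legal
(4,4): no bracket -> illegal
(4,5): no bracket -> illegal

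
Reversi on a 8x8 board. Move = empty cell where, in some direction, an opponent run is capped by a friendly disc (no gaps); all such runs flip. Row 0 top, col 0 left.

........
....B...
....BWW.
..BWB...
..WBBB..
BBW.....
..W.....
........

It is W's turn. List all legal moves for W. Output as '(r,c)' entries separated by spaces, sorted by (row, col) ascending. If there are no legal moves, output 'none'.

(0,3): flips 1 -> legal
(0,4): no bracket -> illegal
(0,5): no bracket -> illegal
(1,3): no bracket -> illegal
(1,5): flips 1 -> legal
(2,1): no bracket -> illegal
(2,2): flips 1 -> legal
(2,3): flips 1 -> legal
(3,1): flips 1 -> legal
(3,5): flips 1 -> legal
(3,6): no bracket -> illegal
(4,0): flips 1 -> legal
(4,1): no bracket -> illegal
(4,6): flips 3 -> legal
(5,3): flips 1 -> legal
(5,4): no bracket -> illegal
(5,5): flips 1 -> legal
(5,6): no bracket -> illegal
(6,0): flips 1 -> legal
(6,1): no bracket -> illegal

Answer: (0,3) (1,5) (2,2) (2,3) (3,1) (3,5) (4,0) (4,6) (5,3) (5,5) (6,0)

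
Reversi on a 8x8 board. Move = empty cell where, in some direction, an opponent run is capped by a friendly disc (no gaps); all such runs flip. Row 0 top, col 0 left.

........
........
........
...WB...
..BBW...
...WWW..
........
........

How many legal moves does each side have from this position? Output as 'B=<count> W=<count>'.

-- B to move --
(2,2): no bracket -> illegal
(2,3): flips 1 -> legal
(2,4): flips 1 -> legal
(3,2): flips 1 -> legal
(3,5): no bracket -> illegal
(4,5): flips 1 -> legal
(4,6): no bracket -> illegal
(5,2): no bracket -> illegal
(5,6): no bracket -> illegal
(6,2): no bracket -> illegal
(6,3): flips 1 -> legal
(6,4): flips 3 -> legal
(6,5): flips 1 -> legal
(6,6): no bracket -> illegal
B mobility = 7
-- W to move --
(2,3): no bracket -> illegal
(2,4): flips 1 -> legal
(2,5): no bracket -> illegal
(3,1): flips 1 -> legal
(3,2): flips 1 -> legal
(3,5): flips 1 -> legal
(4,1): flips 2 -> legal
(4,5): no bracket -> illegal
(5,1): flips 1 -> legal
(5,2): no bracket -> illegal
W mobility = 6

Answer: B=7 W=6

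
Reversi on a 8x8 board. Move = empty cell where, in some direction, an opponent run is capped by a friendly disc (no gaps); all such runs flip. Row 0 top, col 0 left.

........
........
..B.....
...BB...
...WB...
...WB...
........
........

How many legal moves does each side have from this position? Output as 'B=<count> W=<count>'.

Answer: B=5 W=6

Derivation:
-- B to move --
(3,2): flips 1 -> legal
(4,2): flips 1 -> legal
(5,2): flips 2 -> legal
(6,2): flips 1 -> legal
(6,3): flips 2 -> legal
(6,4): no bracket -> illegal
B mobility = 5
-- W to move --
(1,1): no bracket -> illegal
(1,2): no bracket -> illegal
(1,3): no bracket -> illegal
(2,1): no bracket -> illegal
(2,3): flips 1 -> legal
(2,4): no bracket -> illegal
(2,5): flips 1 -> legal
(3,1): no bracket -> illegal
(3,2): no bracket -> illegal
(3,5): flips 1 -> legal
(4,2): no bracket -> illegal
(4,5): flips 1 -> legal
(5,5): flips 1 -> legal
(6,3): no bracket -> illegal
(6,4): no bracket -> illegal
(6,5): flips 1 -> legal
W mobility = 6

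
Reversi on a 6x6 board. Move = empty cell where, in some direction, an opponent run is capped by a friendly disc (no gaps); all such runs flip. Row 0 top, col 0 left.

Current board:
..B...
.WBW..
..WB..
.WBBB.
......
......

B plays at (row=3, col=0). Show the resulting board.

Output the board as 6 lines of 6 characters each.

Place B at (3,0); scan 8 dirs for brackets.
Dir NW: edge -> no flip
Dir N: first cell '.' (not opp) -> no flip
Dir NE: first cell '.' (not opp) -> no flip
Dir W: edge -> no flip
Dir E: opp run (3,1) capped by B -> flip
Dir SW: edge -> no flip
Dir S: first cell '.' (not opp) -> no flip
Dir SE: first cell '.' (not opp) -> no flip
All flips: (3,1)

Answer: ..B...
.WBW..
..WB..
BBBBB.
......
......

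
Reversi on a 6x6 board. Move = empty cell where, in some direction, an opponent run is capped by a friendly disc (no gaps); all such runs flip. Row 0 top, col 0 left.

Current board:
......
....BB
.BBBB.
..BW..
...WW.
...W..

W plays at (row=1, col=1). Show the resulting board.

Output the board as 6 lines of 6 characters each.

Answer: ......
.W..BB
.BWBB.
..BW..
...WW.
...W..

Derivation:
Place W at (1,1); scan 8 dirs for brackets.
Dir NW: first cell '.' (not opp) -> no flip
Dir N: first cell '.' (not opp) -> no flip
Dir NE: first cell '.' (not opp) -> no flip
Dir W: first cell '.' (not opp) -> no flip
Dir E: first cell '.' (not opp) -> no flip
Dir SW: first cell '.' (not opp) -> no flip
Dir S: opp run (2,1), next='.' -> no flip
Dir SE: opp run (2,2) capped by W -> flip
All flips: (2,2)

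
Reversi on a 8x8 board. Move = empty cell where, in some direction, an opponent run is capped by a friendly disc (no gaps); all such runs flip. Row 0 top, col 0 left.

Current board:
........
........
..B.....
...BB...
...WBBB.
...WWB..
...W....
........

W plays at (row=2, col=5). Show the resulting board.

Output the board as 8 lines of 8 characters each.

Place W at (2,5); scan 8 dirs for brackets.
Dir NW: first cell '.' (not opp) -> no flip
Dir N: first cell '.' (not opp) -> no flip
Dir NE: first cell '.' (not opp) -> no flip
Dir W: first cell '.' (not opp) -> no flip
Dir E: first cell '.' (not opp) -> no flip
Dir SW: opp run (3,4) capped by W -> flip
Dir S: first cell '.' (not opp) -> no flip
Dir SE: first cell '.' (not opp) -> no flip
All flips: (3,4)

Answer: ........
........
..B..W..
...BW...
...WBBB.
...WWB..
...W....
........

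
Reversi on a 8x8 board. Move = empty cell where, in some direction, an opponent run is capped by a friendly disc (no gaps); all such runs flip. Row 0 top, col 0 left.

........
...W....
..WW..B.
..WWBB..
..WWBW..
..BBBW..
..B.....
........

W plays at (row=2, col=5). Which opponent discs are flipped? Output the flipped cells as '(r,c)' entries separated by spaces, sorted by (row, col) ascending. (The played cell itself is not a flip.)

Dir NW: first cell '.' (not opp) -> no flip
Dir N: first cell '.' (not opp) -> no flip
Dir NE: first cell '.' (not opp) -> no flip
Dir W: first cell '.' (not opp) -> no flip
Dir E: opp run (2,6), next='.' -> no flip
Dir SW: opp run (3,4) capped by W -> flip
Dir S: opp run (3,5) capped by W -> flip
Dir SE: first cell '.' (not opp) -> no flip

Answer: (3,4) (3,5)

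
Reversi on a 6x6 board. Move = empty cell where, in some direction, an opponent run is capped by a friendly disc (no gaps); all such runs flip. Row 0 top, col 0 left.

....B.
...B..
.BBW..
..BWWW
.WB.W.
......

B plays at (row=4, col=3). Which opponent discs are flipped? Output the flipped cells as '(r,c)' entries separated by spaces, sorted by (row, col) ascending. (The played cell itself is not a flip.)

Answer: (2,3) (3,3)

Derivation:
Dir NW: first cell 'B' (not opp) -> no flip
Dir N: opp run (3,3) (2,3) capped by B -> flip
Dir NE: opp run (3,4), next='.' -> no flip
Dir W: first cell 'B' (not opp) -> no flip
Dir E: opp run (4,4), next='.' -> no flip
Dir SW: first cell '.' (not opp) -> no flip
Dir S: first cell '.' (not opp) -> no flip
Dir SE: first cell '.' (not opp) -> no flip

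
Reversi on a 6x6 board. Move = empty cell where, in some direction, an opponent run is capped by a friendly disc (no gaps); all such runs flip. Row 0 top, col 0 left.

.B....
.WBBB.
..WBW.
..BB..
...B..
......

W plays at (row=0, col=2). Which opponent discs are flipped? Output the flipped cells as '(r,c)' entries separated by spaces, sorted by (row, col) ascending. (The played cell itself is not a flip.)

Dir NW: edge -> no flip
Dir N: edge -> no flip
Dir NE: edge -> no flip
Dir W: opp run (0,1), next='.' -> no flip
Dir E: first cell '.' (not opp) -> no flip
Dir SW: first cell 'W' (not opp) -> no flip
Dir S: opp run (1,2) capped by W -> flip
Dir SE: opp run (1,3) capped by W -> flip

Answer: (1,2) (1,3)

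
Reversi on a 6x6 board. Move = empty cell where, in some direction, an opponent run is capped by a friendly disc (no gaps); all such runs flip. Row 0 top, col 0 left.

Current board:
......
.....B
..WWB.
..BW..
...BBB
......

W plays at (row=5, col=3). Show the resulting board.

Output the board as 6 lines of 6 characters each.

Place W at (5,3); scan 8 dirs for brackets.
Dir NW: first cell '.' (not opp) -> no flip
Dir N: opp run (4,3) capped by W -> flip
Dir NE: opp run (4,4), next='.' -> no flip
Dir W: first cell '.' (not opp) -> no flip
Dir E: first cell '.' (not opp) -> no flip
Dir SW: edge -> no flip
Dir S: edge -> no flip
Dir SE: edge -> no flip
All flips: (4,3)

Answer: ......
.....B
..WWB.
..BW..
...WBB
...W..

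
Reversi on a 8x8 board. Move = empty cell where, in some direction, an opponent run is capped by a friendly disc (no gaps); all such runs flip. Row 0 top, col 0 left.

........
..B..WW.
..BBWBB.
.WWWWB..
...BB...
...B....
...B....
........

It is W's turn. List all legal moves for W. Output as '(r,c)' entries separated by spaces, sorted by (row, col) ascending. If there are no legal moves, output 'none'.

(0,1): flips 2 -> legal
(0,2): flips 2 -> legal
(0,3): no bracket -> illegal
(1,1): flips 1 -> legal
(1,3): flips 2 -> legal
(1,4): flips 1 -> legal
(1,7): no bracket -> illegal
(2,1): flips 2 -> legal
(2,7): flips 2 -> legal
(3,6): flips 2 -> legal
(3,7): flips 1 -> legal
(4,2): no bracket -> illegal
(4,5): flips 2 -> legal
(4,6): flips 1 -> legal
(5,2): flips 1 -> legal
(5,4): flips 2 -> legal
(5,5): flips 1 -> legal
(6,2): no bracket -> illegal
(6,4): no bracket -> illegal
(7,2): no bracket -> illegal
(7,3): flips 3 -> legal
(7,4): no bracket -> illegal

Answer: (0,1) (0,2) (1,1) (1,3) (1,4) (2,1) (2,7) (3,6) (3,7) (4,5) (4,6) (5,2) (5,4) (5,5) (7,3)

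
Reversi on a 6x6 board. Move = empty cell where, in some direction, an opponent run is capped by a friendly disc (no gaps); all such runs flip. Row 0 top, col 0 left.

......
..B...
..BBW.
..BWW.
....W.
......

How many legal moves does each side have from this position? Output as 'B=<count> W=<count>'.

Answer: B=5 W=5

Derivation:
-- B to move --
(1,3): no bracket -> illegal
(1,4): no bracket -> illegal
(1,5): no bracket -> illegal
(2,5): flips 1 -> legal
(3,5): flips 2 -> legal
(4,2): no bracket -> illegal
(4,3): flips 1 -> legal
(4,5): flips 1 -> legal
(5,3): no bracket -> illegal
(5,4): no bracket -> illegal
(5,5): flips 2 -> legal
B mobility = 5
-- W to move --
(0,1): flips 2 -> legal
(0,2): no bracket -> illegal
(0,3): no bracket -> illegal
(1,1): flips 1 -> legal
(1,3): flips 1 -> legal
(1,4): no bracket -> illegal
(2,1): flips 2 -> legal
(3,1): flips 1 -> legal
(4,1): no bracket -> illegal
(4,2): no bracket -> illegal
(4,3): no bracket -> illegal
W mobility = 5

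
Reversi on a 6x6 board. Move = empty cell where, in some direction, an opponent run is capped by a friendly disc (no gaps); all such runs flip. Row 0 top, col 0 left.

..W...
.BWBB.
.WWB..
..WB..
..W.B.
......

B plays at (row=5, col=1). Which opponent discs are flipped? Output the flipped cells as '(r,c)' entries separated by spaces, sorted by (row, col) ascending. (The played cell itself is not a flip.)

Dir NW: first cell '.' (not opp) -> no flip
Dir N: first cell '.' (not opp) -> no flip
Dir NE: opp run (4,2) capped by B -> flip
Dir W: first cell '.' (not opp) -> no flip
Dir E: first cell '.' (not opp) -> no flip
Dir SW: edge -> no flip
Dir S: edge -> no flip
Dir SE: edge -> no flip

Answer: (4,2)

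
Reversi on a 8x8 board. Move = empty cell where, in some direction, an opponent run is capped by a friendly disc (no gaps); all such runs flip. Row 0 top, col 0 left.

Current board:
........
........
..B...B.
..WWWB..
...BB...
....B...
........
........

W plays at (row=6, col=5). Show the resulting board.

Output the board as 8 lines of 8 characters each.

Answer: ........
........
..B...B.
..WWWB..
...WB...
....W...
.....W..
........

Derivation:
Place W at (6,5); scan 8 dirs for brackets.
Dir NW: opp run (5,4) (4,3) capped by W -> flip
Dir N: first cell '.' (not opp) -> no flip
Dir NE: first cell '.' (not opp) -> no flip
Dir W: first cell '.' (not opp) -> no flip
Dir E: first cell '.' (not opp) -> no flip
Dir SW: first cell '.' (not opp) -> no flip
Dir S: first cell '.' (not opp) -> no flip
Dir SE: first cell '.' (not opp) -> no flip
All flips: (4,3) (5,4)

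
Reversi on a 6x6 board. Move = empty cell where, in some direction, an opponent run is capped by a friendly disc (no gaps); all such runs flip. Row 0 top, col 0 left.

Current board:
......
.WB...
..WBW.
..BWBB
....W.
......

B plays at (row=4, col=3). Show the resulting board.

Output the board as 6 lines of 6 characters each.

Answer: ......
.WB...
..WBW.
..BBBB
...BW.
......

Derivation:
Place B at (4,3); scan 8 dirs for brackets.
Dir NW: first cell 'B' (not opp) -> no flip
Dir N: opp run (3,3) capped by B -> flip
Dir NE: first cell 'B' (not opp) -> no flip
Dir W: first cell '.' (not opp) -> no flip
Dir E: opp run (4,4), next='.' -> no flip
Dir SW: first cell '.' (not opp) -> no flip
Dir S: first cell '.' (not opp) -> no flip
Dir SE: first cell '.' (not opp) -> no flip
All flips: (3,3)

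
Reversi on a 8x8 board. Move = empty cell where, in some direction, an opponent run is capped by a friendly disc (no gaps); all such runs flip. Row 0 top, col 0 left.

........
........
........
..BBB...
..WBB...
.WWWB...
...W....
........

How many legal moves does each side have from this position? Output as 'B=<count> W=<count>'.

-- B to move --
(3,1): no bracket -> illegal
(4,0): no bracket -> illegal
(4,1): flips 1 -> legal
(5,0): flips 3 -> legal
(6,0): flips 2 -> legal
(6,1): flips 1 -> legal
(6,2): flips 3 -> legal
(6,4): no bracket -> illegal
(7,2): flips 1 -> legal
(7,3): flips 2 -> legal
(7,4): no bracket -> illegal
B mobility = 7
-- W to move --
(2,1): no bracket -> illegal
(2,2): flips 1 -> legal
(2,3): flips 2 -> legal
(2,4): flips 1 -> legal
(2,5): flips 2 -> legal
(3,1): no bracket -> illegal
(3,5): flips 1 -> legal
(4,1): no bracket -> illegal
(4,5): flips 3 -> legal
(5,5): flips 1 -> legal
(6,4): no bracket -> illegal
(6,5): no bracket -> illegal
W mobility = 7

Answer: B=7 W=7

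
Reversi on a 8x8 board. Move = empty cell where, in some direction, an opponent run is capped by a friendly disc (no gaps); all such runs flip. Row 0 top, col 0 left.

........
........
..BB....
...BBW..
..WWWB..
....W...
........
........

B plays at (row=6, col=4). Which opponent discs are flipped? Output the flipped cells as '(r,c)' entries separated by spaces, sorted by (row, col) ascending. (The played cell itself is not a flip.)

Dir NW: first cell '.' (not opp) -> no flip
Dir N: opp run (5,4) (4,4) capped by B -> flip
Dir NE: first cell '.' (not opp) -> no flip
Dir W: first cell '.' (not opp) -> no flip
Dir E: first cell '.' (not opp) -> no flip
Dir SW: first cell '.' (not opp) -> no flip
Dir S: first cell '.' (not opp) -> no flip
Dir SE: first cell '.' (not opp) -> no flip

Answer: (4,4) (5,4)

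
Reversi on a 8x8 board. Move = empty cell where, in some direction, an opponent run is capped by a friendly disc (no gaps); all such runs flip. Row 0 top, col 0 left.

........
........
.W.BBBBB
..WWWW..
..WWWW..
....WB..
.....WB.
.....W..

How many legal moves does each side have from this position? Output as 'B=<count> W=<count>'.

-- B to move --
(1,0): no bracket -> illegal
(1,1): no bracket -> illegal
(1,2): no bracket -> illegal
(2,0): no bracket -> illegal
(2,2): flips 2 -> legal
(3,0): no bracket -> illegal
(3,1): no bracket -> illegal
(3,6): no bracket -> illegal
(4,1): flips 1 -> legal
(4,6): flips 1 -> legal
(5,1): flips 2 -> legal
(5,2): flips 2 -> legal
(5,3): flips 5 -> legal
(5,6): flips 2 -> legal
(6,3): no bracket -> illegal
(6,4): flips 4 -> legal
(7,4): no bracket -> illegal
(7,6): no bracket -> illegal
B mobility = 8
-- W to move --
(1,2): flips 1 -> legal
(1,3): flips 2 -> legal
(1,4): flips 2 -> legal
(1,5): flips 2 -> legal
(1,6): flips 1 -> legal
(1,7): flips 1 -> legal
(2,2): no bracket -> illegal
(3,6): no bracket -> illegal
(3,7): no bracket -> illegal
(4,6): no bracket -> illegal
(5,6): flips 1 -> legal
(5,7): flips 1 -> legal
(6,4): no bracket -> illegal
(6,7): flips 1 -> legal
(7,6): no bracket -> illegal
(7,7): flips 2 -> legal
W mobility = 10

Answer: B=8 W=10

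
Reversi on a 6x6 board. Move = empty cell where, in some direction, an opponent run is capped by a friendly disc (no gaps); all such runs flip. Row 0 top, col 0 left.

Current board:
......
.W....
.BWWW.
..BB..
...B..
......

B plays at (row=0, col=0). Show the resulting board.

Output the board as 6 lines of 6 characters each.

Answer: B.....
.B....
.BBWW.
..BB..
...B..
......

Derivation:
Place B at (0,0); scan 8 dirs for brackets.
Dir NW: edge -> no flip
Dir N: edge -> no flip
Dir NE: edge -> no flip
Dir W: edge -> no flip
Dir E: first cell '.' (not opp) -> no flip
Dir SW: edge -> no flip
Dir S: first cell '.' (not opp) -> no flip
Dir SE: opp run (1,1) (2,2) capped by B -> flip
All flips: (1,1) (2,2)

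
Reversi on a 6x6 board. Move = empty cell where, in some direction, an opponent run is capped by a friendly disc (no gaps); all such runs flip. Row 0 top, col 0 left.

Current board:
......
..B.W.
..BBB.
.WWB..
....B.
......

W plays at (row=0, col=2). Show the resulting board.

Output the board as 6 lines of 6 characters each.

Answer: ..W...
..W.W.
..WBB.
.WWB..
....B.
......

Derivation:
Place W at (0,2); scan 8 dirs for brackets.
Dir NW: edge -> no flip
Dir N: edge -> no flip
Dir NE: edge -> no flip
Dir W: first cell '.' (not opp) -> no flip
Dir E: first cell '.' (not opp) -> no flip
Dir SW: first cell '.' (not opp) -> no flip
Dir S: opp run (1,2) (2,2) capped by W -> flip
Dir SE: first cell '.' (not opp) -> no flip
All flips: (1,2) (2,2)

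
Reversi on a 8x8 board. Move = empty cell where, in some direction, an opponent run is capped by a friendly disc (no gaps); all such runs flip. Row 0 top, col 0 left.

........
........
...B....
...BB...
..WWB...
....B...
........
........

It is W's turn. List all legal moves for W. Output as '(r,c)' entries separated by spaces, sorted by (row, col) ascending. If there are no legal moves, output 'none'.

(1,2): no bracket -> illegal
(1,3): flips 2 -> legal
(1,4): no bracket -> illegal
(2,2): no bracket -> illegal
(2,4): flips 1 -> legal
(2,5): flips 1 -> legal
(3,2): no bracket -> illegal
(3,5): no bracket -> illegal
(4,5): flips 1 -> legal
(5,3): no bracket -> illegal
(5,5): no bracket -> illegal
(6,3): no bracket -> illegal
(6,4): no bracket -> illegal
(6,5): flips 1 -> legal

Answer: (1,3) (2,4) (2,5) (4,5) (6,5)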